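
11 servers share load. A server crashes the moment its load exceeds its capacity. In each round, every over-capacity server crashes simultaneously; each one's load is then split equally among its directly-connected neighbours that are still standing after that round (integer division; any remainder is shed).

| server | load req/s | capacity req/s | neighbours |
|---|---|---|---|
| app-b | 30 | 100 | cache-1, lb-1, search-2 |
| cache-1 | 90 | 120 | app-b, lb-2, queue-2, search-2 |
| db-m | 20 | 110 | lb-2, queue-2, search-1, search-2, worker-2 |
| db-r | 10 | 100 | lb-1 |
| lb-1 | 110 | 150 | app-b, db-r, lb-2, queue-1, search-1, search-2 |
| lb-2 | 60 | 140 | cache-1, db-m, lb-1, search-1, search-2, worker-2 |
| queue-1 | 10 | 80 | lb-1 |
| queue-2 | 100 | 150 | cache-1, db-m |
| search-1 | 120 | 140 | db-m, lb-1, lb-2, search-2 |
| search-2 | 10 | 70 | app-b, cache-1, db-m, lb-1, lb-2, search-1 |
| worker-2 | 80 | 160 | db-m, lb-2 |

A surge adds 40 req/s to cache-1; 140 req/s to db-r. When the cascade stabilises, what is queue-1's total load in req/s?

62

Round 1 — cache-1 at 130 > 120; db-r at 150 > 100. cache-1, db-r crash.
  cache-1 sheds 130 req/s to app-b, lb-2, queue-2, search-2: 32 each (2 lost).
    app-b: 30+32 = 62 ≤ 100
    lb-2: 60+32 = 92 ≤ 140
    queue-2: 100+32 = 132 ≤ 150
    search-2: 10+32 = 42 ≤ 70
  db-r sheds 150 req/s to lb-1: 150 each.
    lb-1: 110+150 = 260 > 150
Round 2 — lb-1 crashes.
  lb-1 sheds 260 req/s to app-b, lb-2, queue-1, search-1, search-2: 52 each.
    app-b: 62+52 = 114 > 100
    lb-2: 92+52 = 144 > 140
    queue-1: 10+52 = 62 ≤ 80
    search-1: 120+52 = 172 > 140
    search-2: 42+52 = 94 > 70
Round 3 — app-b, lb-2, search-1, search-2 crash.
  app-b sheds 114 req/s: no online neighbours, lost.
  lb-2 sheds 144 req/s to db-m, worker-2: 72 each.
    db-m: 20+72 = 92 ≤ 110
    worker-2: 80+72 = 152 ≤ 160
  search-1 sheds 172 req/s to db-m: 172 each.
    db-m: 92+172 = 264 > 110
  search-2 sheds 94 req/s to db-m: 94 each.
    db-m: 264+94 = 358 > 110
Round 4 — db-m crashes.
  db-m sheds 358 req/s to queue-2, worker-2: 179 each.
    queue-2: 132+179 = 311 > 150
    worker-2: 152+179 = 331 > 160
Round 5 — queue-2, worker-2 crash.
  queue-2 sheds 311 req/s: no online neighbours, lost.
  worker-2 sheds 331 req/s: no online neighbours, lost.
No further crashes.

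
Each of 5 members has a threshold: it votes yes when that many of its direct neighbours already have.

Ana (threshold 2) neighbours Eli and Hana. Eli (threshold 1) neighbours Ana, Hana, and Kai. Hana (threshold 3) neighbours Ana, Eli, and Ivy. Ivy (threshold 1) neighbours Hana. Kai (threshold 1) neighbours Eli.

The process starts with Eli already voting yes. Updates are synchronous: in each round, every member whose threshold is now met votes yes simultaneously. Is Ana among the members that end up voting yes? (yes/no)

no

Round 1 — Eli votes yes (initial).
Round 2 — checking thresholds:
  Ana: 1 of 2 neighbours < 2, holds.
  Hana: 1 of 3 neighbours < 3, holds.
  Kai: 1 of 1 neighbours ≥ 1, votes yes.
Round 3 — no new yes votes; cascade stops.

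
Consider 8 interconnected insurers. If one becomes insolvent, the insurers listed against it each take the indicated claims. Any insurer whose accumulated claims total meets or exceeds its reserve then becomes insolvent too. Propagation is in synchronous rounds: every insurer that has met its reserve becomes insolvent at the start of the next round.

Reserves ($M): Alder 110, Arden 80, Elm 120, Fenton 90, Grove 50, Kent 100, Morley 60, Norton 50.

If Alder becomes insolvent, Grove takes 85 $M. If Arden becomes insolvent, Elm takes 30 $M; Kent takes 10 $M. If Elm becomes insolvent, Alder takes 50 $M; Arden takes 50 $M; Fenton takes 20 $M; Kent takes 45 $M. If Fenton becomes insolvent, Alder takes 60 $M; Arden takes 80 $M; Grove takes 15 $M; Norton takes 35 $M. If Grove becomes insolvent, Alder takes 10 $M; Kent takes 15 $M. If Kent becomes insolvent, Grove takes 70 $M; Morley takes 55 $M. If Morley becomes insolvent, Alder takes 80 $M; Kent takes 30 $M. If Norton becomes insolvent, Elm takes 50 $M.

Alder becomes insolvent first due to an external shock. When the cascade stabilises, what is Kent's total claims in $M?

15

Round 1 — Alder becomes insolvent (initial).
  Grove: +85 → 85 ≥ 50
Round 2 — Grove becomes insolvent.
  Kent: +15 → 15 < 100
No further insolvencies.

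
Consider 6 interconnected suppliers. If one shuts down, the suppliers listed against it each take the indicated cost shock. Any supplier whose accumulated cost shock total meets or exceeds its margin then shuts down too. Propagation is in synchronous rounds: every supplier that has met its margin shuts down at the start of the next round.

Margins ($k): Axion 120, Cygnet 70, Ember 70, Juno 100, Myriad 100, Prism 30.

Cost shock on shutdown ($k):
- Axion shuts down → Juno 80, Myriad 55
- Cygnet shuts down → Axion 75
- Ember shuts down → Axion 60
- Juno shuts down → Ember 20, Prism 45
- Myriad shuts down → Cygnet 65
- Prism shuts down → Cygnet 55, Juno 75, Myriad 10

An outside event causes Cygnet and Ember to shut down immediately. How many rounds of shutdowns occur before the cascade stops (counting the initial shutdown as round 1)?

2

Round 1 — Cygnet, Ember shut down (initial).
  Axion: +75+60 → 135 ≥ 120
Round 2 — Axion shuts down.
  Juno: +80 → 80 < 100
  Myriad: +55 → 55 < 100
No further shutdowns.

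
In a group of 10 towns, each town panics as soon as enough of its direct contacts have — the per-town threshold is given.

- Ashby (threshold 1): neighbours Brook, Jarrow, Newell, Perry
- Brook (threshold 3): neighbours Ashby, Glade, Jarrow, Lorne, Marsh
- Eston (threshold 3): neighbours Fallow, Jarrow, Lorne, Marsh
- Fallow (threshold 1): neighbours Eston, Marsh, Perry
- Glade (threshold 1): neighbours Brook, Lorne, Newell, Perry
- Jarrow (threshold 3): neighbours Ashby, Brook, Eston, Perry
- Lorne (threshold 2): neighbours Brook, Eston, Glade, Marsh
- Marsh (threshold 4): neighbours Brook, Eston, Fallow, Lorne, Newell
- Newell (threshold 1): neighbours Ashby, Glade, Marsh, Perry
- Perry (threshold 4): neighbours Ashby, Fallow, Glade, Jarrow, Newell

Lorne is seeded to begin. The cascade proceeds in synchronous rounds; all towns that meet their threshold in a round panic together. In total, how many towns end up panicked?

5

Round 1 — Lorne panics (initial).
Round 2 — checking thresholds:
  Brook: 1 of 5 neighbours < 3, not yet.
  Eston: 1 of 4 neighbours < 3, not yet.
  Glade: 1 of 4 neighbours ≥ 1, panics.
  Marsh: 1 of 5 neighbours < 4, not yet.
Round 3 — checking thresholds:
  Brook: 2 of 5 neighbours < 3, not yet.
  Eston: 1 of 4 neighbours < 3, not yet.
  Marsh: 1 of 5 neighbours < 4, not yet.
  Newell: 1 of 4 neighbours ≥ 1, panics.
  Perry: 1 of 5 neighbours < 4, not yet.
Round 4 — checking thresholds:
  Ashby: 1 of 4 neighbours ≥ 1, panics.
  Brook: 2 of 5 neighbours < 3, not yet.
  Eston: 1 of 4 neighbours < 3, not yet.
  Marsh: 2 of 5 neighbours < 4, not yet.
  Perry: 2 of 5 neighbours < 4, not yet.
Round 5 — checking thresholds:
  Brook: 3 of 5 neighbours ≥ 3, panics.
  Eston: 1 of 4 neighbours < 3, not yet.
  Jarrow: 1 of 4 neighbours < 3, not yet.
  Marsh: 2 of 5 neighbours < 4, not yet.
  Perry: 3 of 5 neighbours < 4, not yet.
Round 6 — no new panics; cascade stops.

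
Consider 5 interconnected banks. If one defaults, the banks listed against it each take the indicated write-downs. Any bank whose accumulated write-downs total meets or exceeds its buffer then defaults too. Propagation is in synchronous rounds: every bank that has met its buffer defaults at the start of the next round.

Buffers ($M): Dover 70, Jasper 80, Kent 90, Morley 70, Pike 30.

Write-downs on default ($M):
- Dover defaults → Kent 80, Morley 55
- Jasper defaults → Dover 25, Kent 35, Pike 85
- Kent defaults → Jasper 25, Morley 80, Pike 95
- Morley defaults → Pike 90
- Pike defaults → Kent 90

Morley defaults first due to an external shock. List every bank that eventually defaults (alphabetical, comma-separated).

Round 1 — Morley defaults (initial).
  Pike: +90 → 90 ≥ 30
Round 2 — Pike defaults.
  Kent: +90 → 90 ≥ 90
Round 3 — Kent defaults.
  Jasper: +25 → 25 < 80
No further defaults.

Kent, Morley, Pike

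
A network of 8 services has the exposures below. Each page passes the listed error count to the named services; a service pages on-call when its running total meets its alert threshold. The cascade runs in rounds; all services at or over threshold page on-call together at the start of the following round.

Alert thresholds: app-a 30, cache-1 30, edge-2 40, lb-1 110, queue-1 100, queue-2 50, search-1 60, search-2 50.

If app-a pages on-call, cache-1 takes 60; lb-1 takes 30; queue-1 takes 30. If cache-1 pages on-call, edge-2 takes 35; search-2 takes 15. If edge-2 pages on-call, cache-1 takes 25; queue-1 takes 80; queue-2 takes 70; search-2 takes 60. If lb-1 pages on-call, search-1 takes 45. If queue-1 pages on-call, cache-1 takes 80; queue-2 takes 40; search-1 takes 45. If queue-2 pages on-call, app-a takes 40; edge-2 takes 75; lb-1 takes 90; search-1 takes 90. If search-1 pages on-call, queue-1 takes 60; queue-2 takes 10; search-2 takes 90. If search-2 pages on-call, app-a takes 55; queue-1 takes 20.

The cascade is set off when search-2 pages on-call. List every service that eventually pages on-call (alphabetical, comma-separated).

Round 1 — search-2 pages on-call (initial).
  app-a: +55 → 55 ≥ 30
  queue-1: +20 → 20 < 100
Round 2 — app-a pages on-call.
  cache-1: +60 → 60 ≥ 30
  lb-1: +30 → 30 < 110
  queue-1: +30 → 50 < 100
Round 3 — cache-1 pages on-call.
  edge-2: +35 → 35 < 40
No further pages.

app-a, cache-1, search-2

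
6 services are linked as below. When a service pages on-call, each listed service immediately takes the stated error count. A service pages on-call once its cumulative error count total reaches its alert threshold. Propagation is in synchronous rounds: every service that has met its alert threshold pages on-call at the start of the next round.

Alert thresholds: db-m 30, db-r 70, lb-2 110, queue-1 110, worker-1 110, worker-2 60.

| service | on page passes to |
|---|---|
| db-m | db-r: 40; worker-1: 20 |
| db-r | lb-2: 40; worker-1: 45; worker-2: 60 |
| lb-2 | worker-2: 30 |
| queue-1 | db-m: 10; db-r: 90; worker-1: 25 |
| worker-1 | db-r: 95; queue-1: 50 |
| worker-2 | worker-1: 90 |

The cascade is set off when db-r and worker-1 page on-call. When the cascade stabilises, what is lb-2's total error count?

Round 1 — db-r, worker-1 page on-call (initial).
  lb-2: +40 → 40 < 110
  queue-1: +50 → 50 < 110
  worker-2: +60 → 60 ≥ 60
Round 2 — worker-2 pages on-call.
No further pages.

40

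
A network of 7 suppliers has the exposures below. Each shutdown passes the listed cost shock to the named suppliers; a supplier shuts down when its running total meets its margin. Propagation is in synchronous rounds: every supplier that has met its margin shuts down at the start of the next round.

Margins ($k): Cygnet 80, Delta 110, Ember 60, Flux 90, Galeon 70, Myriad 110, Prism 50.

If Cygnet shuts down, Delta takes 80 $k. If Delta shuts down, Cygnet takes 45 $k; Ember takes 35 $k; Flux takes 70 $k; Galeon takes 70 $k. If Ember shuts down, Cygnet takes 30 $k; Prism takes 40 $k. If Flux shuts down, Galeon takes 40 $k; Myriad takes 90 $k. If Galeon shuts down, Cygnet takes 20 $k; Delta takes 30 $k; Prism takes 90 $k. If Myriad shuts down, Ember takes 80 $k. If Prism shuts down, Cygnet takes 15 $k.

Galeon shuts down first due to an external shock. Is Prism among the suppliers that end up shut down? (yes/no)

Round 1 — Galeon shuts down (initial).
  Cygnet: +20 → 20 < 80
  Delta: +30 → 30 < 110
  Prism: +90 → 90 ≥ 50
Round 2 — Prism shuts down.
  Cygnet: +15 → 35 < 80
No further shutdowns.

yes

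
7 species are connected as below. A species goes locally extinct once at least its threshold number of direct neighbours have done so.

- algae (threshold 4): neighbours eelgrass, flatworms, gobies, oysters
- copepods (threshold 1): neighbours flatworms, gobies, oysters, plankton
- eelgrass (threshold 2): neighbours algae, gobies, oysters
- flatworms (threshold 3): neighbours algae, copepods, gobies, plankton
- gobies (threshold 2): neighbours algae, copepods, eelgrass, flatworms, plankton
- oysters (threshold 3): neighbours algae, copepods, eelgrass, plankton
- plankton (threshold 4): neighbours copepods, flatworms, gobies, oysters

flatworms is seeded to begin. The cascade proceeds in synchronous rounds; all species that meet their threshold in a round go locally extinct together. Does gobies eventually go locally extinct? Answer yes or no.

Round 1 — flatworms goes locally extinct (initial).
Round 2 — checking thresholds:
  algae: 1 of 4 neighbours < 4, not yet.
  copepods: 1 of 4 neighbours ≥ 1, goes locally extinct.
  gobies: 1 of 5 neighbours < 2, not yet.
  plankton: 1 of 4 neighbours < 4, not yet.
Round 3 — checking thresholds:
  algae: 1 of 4 neighbours < 4, not yet.
  gobies: 2 of 5 neighbours ≥ 2, goes locally extinct.
  oysters: 1 of 4 neighbours < 3, not yet.
  plankton: 2 of 4 neighbours < 4, not yet.
Round 4 — no new extinctions; cascade stops.

yes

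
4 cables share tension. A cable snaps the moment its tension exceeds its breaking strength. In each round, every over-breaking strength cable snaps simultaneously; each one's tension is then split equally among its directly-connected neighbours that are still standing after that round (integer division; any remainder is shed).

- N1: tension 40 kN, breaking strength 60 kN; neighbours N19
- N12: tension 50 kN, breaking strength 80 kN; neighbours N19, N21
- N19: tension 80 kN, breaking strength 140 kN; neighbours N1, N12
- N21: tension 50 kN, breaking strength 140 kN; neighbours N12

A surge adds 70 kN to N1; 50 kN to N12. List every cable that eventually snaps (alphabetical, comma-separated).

N1, N12, N19

Round 1 — N1 at 110 > 60; N12 at 100 > 80. N1, N12 snap.
  N1 sheds 110 kN to N19: 110 each.
    N19: 80+110 = 190 > 140
  N12 sheds 100 kN to N19, N21: 50 each.
    N19: 190+50 = 240 > 140
    N21: 50+50 = 100 ≤ 140
Round 2 — N19 snaps.
  N19 sheds 240 kN: no online neighbours, lost.
No further breaks.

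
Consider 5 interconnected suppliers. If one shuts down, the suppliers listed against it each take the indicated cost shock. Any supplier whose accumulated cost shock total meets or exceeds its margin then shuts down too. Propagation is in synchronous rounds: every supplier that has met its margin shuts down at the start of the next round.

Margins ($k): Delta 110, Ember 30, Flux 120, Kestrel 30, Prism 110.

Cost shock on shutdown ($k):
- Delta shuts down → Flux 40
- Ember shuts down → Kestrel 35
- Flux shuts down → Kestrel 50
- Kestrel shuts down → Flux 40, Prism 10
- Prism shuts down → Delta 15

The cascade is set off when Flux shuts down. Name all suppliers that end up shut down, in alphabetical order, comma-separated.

Round 1 — Flux shuts down (initial).
  Kestrel: +50 → 50 ≥ 30
Round 2 — Kestrel shuts down.
  Prism: +10 → 10 < 110
No further shutdowns.

Flux, Kestrel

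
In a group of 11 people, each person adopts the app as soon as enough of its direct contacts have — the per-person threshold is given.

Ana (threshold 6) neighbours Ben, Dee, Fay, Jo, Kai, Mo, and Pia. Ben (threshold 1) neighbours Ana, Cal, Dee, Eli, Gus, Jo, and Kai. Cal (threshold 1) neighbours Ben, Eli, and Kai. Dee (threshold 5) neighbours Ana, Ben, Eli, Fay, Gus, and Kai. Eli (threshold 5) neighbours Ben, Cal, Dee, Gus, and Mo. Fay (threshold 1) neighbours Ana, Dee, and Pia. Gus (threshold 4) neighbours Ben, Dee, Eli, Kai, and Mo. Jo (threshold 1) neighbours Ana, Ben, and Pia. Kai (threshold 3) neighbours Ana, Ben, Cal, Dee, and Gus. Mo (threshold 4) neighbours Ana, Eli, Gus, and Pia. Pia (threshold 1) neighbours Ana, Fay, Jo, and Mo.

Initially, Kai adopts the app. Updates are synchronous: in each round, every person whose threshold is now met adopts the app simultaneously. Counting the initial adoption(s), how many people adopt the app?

Round 1 — Kai adopts the app (initial).
Round 2 — checking thresholds:
  Ana: 1 of 7 neighbours < 6, holds.
  Ben: 1 of 7 neighbours ≥ 1, adopts the app.
  Cal: 1 of 3 neighbours ≥ 1, adopts the app.
  Dee: 1 of 6 neighbours < 5, holds.
  Gus: 1 of 5 neighbours < 4, holds.
Round 3 — checking thresholds:
  Ana: 2 of 7 neighbours < 6, holds.
  Dee: 2 of 6 neighbours < 5, holds.
  Eli: 2 of 5 neighbours < 5, holds.
  Gus: 2 of 5 neighbours < 4, holds.
  Jo: 1 of 3 neighbours ≥ 1, adopts the app.
Round 4 — checking thresholds:
  Ana: 3 of 7 neighbours < 6, holds.
  Dee: 2 of 6 neighbours < 5, holds.
  Eli: 2 of 5 neighbours < 5, holds.
  Gus: 2 of 5 neighbours < 4, holds.
  Pia: 1 of 4 neighbours ≥ 1, adopts the app.
Round 5 — checking thresholds:
  Ana: 4 of 7 neighbours < 6, holds.
  Dee: 2 of 6 neighbours < 5, holds.
  Eli: 2 of 5 neighbours < 5, holds.
  Fay: 1 of 3 neighbours ≥ 1, adopts the app.
  Gus: 2 of 5 neighbours < 4, holds.
  Mo: 1 of 4 neighbours < 4, holds.
Round 6 — no new adoptions; cascade stops.

6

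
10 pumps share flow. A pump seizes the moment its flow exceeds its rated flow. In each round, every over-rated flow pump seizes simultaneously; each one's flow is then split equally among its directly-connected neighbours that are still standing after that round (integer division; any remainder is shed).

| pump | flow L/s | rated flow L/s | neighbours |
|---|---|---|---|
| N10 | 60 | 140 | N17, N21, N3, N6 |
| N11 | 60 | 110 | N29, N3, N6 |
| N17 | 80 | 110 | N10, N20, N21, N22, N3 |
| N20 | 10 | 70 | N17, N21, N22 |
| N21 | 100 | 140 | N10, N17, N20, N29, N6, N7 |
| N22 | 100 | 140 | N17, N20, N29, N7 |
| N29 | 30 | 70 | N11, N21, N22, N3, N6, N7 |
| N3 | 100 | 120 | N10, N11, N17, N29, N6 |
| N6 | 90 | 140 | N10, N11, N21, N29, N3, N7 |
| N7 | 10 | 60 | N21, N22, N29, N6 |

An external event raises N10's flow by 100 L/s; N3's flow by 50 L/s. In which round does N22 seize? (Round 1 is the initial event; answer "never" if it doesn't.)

3

Round 1 — N10 at 160 > 140; N3 at 150 > 120. N10, N3 seize.
  N10 sheds 160 L/s to N17, N21, N6: 53 each (1 lost).
    N17: 80+53 = 133 > 110
    N21: 100+53 = 153 > 140
    N6: 90+53 = 143 > 140
  N3 sheds 150 L/s to N11, N17, N29, N6: 37 each (2 lost).
    N11: 60+37 = 97 ≤ 110
    N17: 133+37 = 170 > 110
    N29: 30+37 = 67 ≤ 70
    N6: 143+37 = 180 > 140
Round 2 — N17, N21, N6 seize.
  N17 sheds 170 L/s to N20, N22: 85 each.
    N20: 10+85 = 95 > 70
    N22: 100+85 = 185 > 140
  N21 sheds 153 L/s to N20, N29, N7: 51 each.
    N20: 95+51 = 146 > 70
    N29: 67+51 = 118 > 70
    N7: 10+51 = 61 > 60
  N6 sheds 180 L/s to N11, N29, N7: 60 each.
    N11: 97+60 = 157 > 110
    N29: 118+60 = 178 > 70
    N7: 61+60 = 121 > 60
Round 3 — N11, N20, N22, N29, N7 seize.
  N11 sheds 157 L/s: no online neighbours, lost.
  N20 sheds 146 L/s: no online neighbours, lost.
  N22 sheds 185 L/s: no online neighbours, lost.
  N29 sheds 178 L/s: no online neighbours, lost.
  N7 sheds 121 L/s: no online neighbours, lost.
No further seizures.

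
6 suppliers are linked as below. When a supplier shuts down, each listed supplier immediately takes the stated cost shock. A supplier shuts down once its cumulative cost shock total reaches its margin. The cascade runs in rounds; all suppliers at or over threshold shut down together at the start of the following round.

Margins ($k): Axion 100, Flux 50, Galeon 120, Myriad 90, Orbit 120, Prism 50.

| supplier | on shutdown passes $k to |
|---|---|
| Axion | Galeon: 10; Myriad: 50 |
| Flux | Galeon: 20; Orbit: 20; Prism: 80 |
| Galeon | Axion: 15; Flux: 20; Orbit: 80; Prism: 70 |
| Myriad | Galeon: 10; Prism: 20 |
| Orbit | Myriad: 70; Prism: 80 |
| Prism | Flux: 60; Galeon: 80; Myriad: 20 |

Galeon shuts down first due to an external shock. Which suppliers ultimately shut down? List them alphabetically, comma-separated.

Round 1 — Galeon shuts down (initial).
  Axion: +15 → 15 < 100
  Flux: +20 → 20 < 50
  Orbit: +80 → 80 < 120
  Prism: +70 → 70 ≥ 50
Round 2 — Prism shuts down.
  Flux: +60 → 80 ≥ 50
  Myriad: +20 → 20 < 90
Round 3 — Flux shuts down.
  Orbit: +20 → 100 < 120
No further shutdowns.

Flux, Galeon, Prism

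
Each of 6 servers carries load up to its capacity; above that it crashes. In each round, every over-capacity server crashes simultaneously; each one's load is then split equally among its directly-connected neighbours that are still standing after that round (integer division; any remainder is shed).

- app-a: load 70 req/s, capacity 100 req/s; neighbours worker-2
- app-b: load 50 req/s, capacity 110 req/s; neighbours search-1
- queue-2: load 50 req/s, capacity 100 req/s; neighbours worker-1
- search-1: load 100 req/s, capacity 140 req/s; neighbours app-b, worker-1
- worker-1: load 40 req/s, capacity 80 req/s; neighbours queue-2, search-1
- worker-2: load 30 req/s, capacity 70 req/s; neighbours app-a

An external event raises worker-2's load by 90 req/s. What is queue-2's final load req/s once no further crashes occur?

50

Round 1 — worker-2 at 120 > 70. worker-2 crashes.
  worker-2 sheds 120 req/s to app-a: 120 each.
    app-a: 70+120 = 190 > 100
Round 2 — app-a crashes.
  app-a sheds 190 req/s: no online neighbours, lost.
No further crashes.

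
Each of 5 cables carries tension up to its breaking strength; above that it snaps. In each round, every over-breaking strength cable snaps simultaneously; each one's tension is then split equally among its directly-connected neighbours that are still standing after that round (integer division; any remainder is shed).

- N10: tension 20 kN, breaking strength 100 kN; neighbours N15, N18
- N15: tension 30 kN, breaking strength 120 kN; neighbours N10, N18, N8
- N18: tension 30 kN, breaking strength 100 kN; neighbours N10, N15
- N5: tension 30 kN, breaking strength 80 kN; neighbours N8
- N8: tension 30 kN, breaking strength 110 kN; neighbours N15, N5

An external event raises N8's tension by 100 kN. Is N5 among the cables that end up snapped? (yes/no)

Round 1 — N8 at 130 > 110. N8 snaps.
  N8 sheds 130 kN to N15, N5: 65 each.
    N15: 30+65 = 95 ≤ 120
    N5: 30+65 = 95 > 80
Round 2 — N5 snaps.
  N5 sheds 95 kN: no online neighbours, lost.
No further breaks.

yes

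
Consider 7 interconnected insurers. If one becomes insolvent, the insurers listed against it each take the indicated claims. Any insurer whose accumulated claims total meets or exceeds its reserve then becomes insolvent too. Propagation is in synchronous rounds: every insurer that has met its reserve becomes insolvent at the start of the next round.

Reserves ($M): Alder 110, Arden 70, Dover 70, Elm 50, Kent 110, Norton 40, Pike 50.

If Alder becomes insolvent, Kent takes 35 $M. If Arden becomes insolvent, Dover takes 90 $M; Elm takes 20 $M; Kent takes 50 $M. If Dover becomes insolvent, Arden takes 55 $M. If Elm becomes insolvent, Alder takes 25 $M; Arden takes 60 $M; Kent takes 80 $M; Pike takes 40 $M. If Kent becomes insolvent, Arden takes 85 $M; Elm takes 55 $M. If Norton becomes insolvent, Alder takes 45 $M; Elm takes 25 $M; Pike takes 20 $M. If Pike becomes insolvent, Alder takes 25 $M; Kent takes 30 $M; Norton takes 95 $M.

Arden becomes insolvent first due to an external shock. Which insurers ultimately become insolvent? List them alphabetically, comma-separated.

Arden, Dover

Round 1 — Arden becomes insolvent (initial).
  Dover: +90 → 90 ≥ 70
  Elm: +20 → 20 < 50
  Kent: +50 → 50 < 110
Round 2 — Dover becomes insolvent.
No further insolvencies.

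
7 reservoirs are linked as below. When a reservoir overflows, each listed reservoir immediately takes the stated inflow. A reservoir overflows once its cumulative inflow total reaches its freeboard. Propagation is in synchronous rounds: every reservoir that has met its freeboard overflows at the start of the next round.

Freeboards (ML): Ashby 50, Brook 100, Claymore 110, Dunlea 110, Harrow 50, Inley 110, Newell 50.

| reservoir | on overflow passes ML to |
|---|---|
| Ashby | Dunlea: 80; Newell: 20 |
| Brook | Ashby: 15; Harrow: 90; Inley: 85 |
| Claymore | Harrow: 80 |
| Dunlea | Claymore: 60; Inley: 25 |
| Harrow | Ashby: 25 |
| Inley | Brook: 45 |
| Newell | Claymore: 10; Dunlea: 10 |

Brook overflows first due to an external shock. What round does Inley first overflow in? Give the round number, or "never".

never

Round 1 — Brook overflows (initial).
  Ashby: +15 → 15 < 50
  Harrow: +90 → 90 ≥ 50
  Inley: +85 → 85 < 110
Round 2 — Harrow overflows.
  Ashby: +25 → 40 < 50
No further overflows.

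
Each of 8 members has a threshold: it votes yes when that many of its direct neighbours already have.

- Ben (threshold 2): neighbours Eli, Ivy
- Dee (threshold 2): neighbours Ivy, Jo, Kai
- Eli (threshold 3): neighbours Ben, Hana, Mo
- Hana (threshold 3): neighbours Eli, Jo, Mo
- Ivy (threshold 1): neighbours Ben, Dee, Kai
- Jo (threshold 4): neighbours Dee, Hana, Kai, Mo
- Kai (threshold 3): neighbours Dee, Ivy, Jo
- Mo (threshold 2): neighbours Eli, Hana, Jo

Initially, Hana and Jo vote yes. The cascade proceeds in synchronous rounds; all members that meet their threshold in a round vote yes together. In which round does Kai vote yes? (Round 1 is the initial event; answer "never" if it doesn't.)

never

Round 1 — Hana, Jo vote yes (initial).
Round 2 — checking thresholds:
  Dee: 1 of 3 neighbours < 2, holds.
  Eli: 1 of 3 neighbours < 3, holds.
  Kai: 1 of 3 neighbours < 3, holds.
  Mo: 2 of 3 neighbours ≥ 2, votes yes.
Round 3 — no new yes votes; cascade stops.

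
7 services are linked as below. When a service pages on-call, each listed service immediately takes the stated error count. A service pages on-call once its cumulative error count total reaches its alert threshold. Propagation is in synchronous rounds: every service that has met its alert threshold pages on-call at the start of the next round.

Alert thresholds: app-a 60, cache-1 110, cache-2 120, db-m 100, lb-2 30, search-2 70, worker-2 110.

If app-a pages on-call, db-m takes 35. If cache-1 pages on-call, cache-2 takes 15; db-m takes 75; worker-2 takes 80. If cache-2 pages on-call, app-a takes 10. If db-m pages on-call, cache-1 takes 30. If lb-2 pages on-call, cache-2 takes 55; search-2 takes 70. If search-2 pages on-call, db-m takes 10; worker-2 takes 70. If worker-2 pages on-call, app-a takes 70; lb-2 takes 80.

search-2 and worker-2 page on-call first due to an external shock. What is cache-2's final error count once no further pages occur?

55

Round 1 — search-2, worker-2 page on-call (initial).
  app-a: +70 → 70 ≥ 60
  db-m: +10 → 10 < 100
  lb-2: +80 → 80 ≥ 30
Round 2 — app-a, lb-2 page on-call.
  cache-2: +55 → 55 < 120
  db-m: +35 → 45 < 100
No further pages.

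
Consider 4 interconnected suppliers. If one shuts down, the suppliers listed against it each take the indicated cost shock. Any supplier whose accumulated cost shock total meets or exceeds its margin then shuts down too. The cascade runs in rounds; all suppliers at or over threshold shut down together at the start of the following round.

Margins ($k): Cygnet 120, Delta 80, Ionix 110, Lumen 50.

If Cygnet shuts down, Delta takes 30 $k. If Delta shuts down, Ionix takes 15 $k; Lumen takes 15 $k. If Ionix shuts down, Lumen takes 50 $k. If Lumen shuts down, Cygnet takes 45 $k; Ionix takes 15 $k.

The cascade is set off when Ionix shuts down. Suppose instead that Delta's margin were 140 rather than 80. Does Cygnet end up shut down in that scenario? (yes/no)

With Delta's margin at 140:
Round 1 — Ionix shuts down (initial).
  Lumen: +50 → 50 ≥ 50
Round 2 — Lumen shuts down.
  Cygnet: +45 → 45 < 120
No further shutdowns.

no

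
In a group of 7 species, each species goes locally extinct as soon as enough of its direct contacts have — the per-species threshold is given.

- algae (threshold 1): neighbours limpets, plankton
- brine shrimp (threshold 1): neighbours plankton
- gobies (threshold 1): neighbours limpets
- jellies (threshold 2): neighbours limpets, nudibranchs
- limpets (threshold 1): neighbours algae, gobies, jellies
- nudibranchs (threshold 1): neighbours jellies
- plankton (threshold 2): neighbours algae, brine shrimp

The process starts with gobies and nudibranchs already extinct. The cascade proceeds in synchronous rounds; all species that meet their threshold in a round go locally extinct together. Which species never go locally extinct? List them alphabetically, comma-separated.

brine shrimp, plankton

Round 1 — gobies, nudibranchs go locally extinct (initial).
Round 2 — checking thresholds:
  jellies: 1 of 2 neighbours < 2, below threshold.
  limpets: 1 of 3 neighbours ≥ 1, goes locally extinct.
Round 3 — checking thresholds:
  algae: 1 of 2 neighbours ≥ 1, goes locally extinct.
  jellies: 2 of 2 neighbours ≥ 2, goes locally extinct.
Round 4 — no new extinctions; cascade stops.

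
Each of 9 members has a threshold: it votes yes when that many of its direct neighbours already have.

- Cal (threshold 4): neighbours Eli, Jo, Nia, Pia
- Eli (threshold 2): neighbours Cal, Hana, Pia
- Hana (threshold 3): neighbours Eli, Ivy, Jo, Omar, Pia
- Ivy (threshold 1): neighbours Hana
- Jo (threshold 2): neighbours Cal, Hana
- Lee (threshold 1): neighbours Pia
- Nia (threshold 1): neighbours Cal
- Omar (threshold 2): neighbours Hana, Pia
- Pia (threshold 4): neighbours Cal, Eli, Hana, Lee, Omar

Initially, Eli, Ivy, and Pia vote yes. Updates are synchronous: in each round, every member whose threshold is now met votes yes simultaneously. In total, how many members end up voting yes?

6

Round 1 — Eli, Ivy, Pia vote yes (initial).
Round 2 — checking thresholds:
  Cal: 2 of 4 neighbours < 4, below threshold.
  Hana: 3 of 5 neighbours ≥ 3, votes yes.
  Lee: 1 of 1 neighbours ≥ 1, votes yes.
  Omar: 1 of 2 neighbours < 2, below threshold.
Round 3 — checking thresholds:
  Cal: 2 of 4 neighbours < 4, below threshold.
  Jo: 1 of 2 neighbours < 2, below threshold.
  Omar: 2 of 2 neighbours ≥ 2, votes yes.
Round 4 — no new yes votes; cascade stops.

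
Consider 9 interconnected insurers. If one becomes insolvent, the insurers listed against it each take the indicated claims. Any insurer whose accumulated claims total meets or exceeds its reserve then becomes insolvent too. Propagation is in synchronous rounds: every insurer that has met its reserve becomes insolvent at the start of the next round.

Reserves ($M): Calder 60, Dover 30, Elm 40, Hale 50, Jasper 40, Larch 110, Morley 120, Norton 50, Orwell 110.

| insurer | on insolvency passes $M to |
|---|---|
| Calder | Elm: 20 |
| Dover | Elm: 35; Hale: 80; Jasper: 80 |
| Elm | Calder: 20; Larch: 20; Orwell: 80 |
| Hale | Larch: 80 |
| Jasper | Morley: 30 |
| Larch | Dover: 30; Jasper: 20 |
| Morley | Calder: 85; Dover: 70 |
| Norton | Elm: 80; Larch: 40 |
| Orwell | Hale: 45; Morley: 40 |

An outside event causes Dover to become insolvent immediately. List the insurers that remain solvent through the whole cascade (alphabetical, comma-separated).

Calder, Elm, Larch, Morley, Norton, Orwell

Round 1 — Dover becomes insolvent (initial).
  Elm: +35 → 35 < 40
  Hale: +80 → 80 ≥ 50
  Jasper: +80 → 80 ≥ 40
Round 2 — Hale, Jasper become insolvent.
  Larch: +80 → 80 < 110
  Morley: +30 → 30 < 120
No further insolvencies.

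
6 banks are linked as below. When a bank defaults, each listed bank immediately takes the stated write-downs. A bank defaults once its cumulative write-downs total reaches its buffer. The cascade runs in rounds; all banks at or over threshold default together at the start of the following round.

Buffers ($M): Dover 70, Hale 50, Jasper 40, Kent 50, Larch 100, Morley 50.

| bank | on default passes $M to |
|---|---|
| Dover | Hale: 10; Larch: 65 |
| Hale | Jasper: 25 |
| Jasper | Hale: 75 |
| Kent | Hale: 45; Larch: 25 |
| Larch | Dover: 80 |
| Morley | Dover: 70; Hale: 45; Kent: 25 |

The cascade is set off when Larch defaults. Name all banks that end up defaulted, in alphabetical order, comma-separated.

Round 1 — Larch defaults (initial).
  Dover: +80 → 80 ≥ 70
Round 2 — Dover defaults.
  Hale: +10 → 10 < 50
No further defaults.

Dover, Larch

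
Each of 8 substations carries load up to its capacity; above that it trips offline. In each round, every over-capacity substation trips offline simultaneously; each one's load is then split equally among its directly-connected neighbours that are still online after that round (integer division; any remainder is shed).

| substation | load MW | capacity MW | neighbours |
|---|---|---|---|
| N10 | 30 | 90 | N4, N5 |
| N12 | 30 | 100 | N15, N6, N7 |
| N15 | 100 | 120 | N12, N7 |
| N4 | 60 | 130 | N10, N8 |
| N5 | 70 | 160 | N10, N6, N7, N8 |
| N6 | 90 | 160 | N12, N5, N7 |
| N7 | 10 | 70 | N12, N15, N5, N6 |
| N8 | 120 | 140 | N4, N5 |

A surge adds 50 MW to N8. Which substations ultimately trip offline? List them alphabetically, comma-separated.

Round 1 — N8 at 170 > 140. N8 trips offline.
  N8 sheds 170 MW to N4, N5: 85 each.
    N4: 60+85 = 145 > 130
    N5: 70+85 = 155 ≤ 160
Round 2 — N4 trips offline.
  N4 sheds 145 MW to N10: 145 each.
    N10: 30+145 = 175 > 90
Round 3 — N10 trips offline.
  N10 sheds 175 MW to N5: 175 each.
    N5: 155+175 = 330 > 160
Round 4 — N5 trips offline.
  N5 sheds 330 MW to N6, N7: 165 each.
    N6: 90+165 = 255 > 160
    N7: 10+165 = 175 > 70
Round 5 — N6, N7 trip offline.
  N6 sheds 255 MW to N12: 255 each.
    N12: 30+255 = 285 > 100
  N7 sheds 175 MW to N12, N15: 87 each (1 lost).
    N12: 285+87 = 372 > 100
    N15: 100+87 = 187 > 120
Round 6 — N12, N15 trip offline.
  N12 sheds 372 MW: no online neighbours, lost.
  N15 sheds 187 MW: no online neighbours, lost.
No further trips.

N10, N12, N15, N4, N5, N6, N7, N8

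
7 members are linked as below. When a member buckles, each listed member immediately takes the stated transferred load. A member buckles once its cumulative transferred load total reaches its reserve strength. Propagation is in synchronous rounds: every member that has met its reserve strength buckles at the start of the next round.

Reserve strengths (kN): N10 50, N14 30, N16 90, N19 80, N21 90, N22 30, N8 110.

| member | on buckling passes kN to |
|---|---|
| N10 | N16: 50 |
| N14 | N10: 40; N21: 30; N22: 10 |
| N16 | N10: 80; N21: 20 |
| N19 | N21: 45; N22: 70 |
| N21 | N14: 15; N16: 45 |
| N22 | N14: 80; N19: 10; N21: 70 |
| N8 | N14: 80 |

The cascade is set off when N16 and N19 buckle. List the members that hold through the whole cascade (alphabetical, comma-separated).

Round 1 — N16, N19 buckle (initial).
  N10: +80 → 80 ≥ 50
  N21: +20+45 → 65 < 90
  N22: +70 → 70 ≥ 30
Round 2 — N10, N22 buckle.
  N14: +80 → 80 ≥ 30
  N21: +70 → 135 ≥ 90
Round 3 — N14, N21 buckle.
No further bucklings.

N8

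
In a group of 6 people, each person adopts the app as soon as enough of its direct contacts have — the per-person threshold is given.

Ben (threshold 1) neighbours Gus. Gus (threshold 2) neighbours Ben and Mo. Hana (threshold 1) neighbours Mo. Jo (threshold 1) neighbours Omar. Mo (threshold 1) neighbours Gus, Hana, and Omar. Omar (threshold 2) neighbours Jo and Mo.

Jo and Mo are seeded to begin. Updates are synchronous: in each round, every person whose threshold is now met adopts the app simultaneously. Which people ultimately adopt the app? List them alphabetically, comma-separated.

Round 1 — Jo, Mo adopt the app (initial).
Round 2 — checking thresholds:
  Gus: 1 of 2 neighbours < 2, below threshold.
  Hana: 1 of 1 neighbours ≥ 1, adopts the app.
  Omar: 2 of 2 neighbours ≥ 2, adopts the app.
Round 3 — no new adoptions; cascade stops.

Hana, Jo, Mo, Omar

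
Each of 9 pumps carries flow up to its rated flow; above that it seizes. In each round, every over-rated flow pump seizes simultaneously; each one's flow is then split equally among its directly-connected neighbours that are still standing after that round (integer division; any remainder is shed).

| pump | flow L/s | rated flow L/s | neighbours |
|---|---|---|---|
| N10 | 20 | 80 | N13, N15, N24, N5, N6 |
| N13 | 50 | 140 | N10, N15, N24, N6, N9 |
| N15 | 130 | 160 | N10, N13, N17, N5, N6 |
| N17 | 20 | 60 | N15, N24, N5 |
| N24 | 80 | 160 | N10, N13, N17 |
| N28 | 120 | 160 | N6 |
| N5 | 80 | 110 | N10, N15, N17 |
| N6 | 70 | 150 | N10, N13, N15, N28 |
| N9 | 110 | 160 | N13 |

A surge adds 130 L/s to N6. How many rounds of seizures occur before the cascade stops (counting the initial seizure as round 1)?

Round 1 — N6 at 200 > 150. N6 seizes.
  N6 sheds 200 L/s to N10, N13, N15, N28: 50 each.
    N10: 20+50 = 70 ≤ 80
    N13: 50+50 = 100 ≤ 140
    N15: 130+50 = 180 > 160
    N28: 120+50 = 170 > 160
Round 2 — N15, N28 seize.
  N15 sheds 180 L/s to N10, N13, N17, N5: 45 each.
    N10: 70+45 = 115 > 80
    N13: 100+45 = 145 > 140
    N17: 20+45 = 65 > 60
    N5: 80+45 = 125 > 110
  N28 sheds 170 L/s: no online neighbours, lost.
Round 3 — N10, N13, N17, N5 seize.
  N10 sheds 115 L/s to N24: 115 each.
    N24: 80+115 = 195 > 160
  N13 sheds 145 L/s to N24, N9: 72 each (1 lost).
    N24: 195+72 = 267 > 160
    N9: 110+72 = 182 > 160
  N17 sheds 65 L/s to N24: 65 each.
    N24: 267+65 = 332 > 160
  N5 sheds 125 L/s: no online neighbours, lost.
Round 4 — N24, N9 seize.
  N24 sheds 332 L/s: no online neighbours, lost.
  N9 sheds 182 L/s: no online neighbours, lost.
No further seizures.

4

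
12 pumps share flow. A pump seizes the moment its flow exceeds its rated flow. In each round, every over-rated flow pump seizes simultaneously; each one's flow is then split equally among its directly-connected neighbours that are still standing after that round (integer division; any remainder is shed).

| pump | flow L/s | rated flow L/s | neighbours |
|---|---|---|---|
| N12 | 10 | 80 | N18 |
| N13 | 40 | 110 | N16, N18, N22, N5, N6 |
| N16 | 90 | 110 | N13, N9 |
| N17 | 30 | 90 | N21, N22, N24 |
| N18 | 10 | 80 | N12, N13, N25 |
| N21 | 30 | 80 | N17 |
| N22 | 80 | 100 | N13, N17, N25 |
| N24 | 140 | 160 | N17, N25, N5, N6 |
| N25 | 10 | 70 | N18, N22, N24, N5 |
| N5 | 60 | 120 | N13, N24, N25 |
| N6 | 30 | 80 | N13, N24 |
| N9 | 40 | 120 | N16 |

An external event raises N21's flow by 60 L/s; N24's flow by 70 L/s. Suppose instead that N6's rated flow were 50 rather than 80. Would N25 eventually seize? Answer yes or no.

yes

With N6's rated flow at 50:
Round 1 — N21 at 90 > 80; N24 at 210 > 160. N21, N24 seize.
  N21 sheds 90 L/s to N17: 90 each.
    N17: 30+90 = 120 > 90
  N24 sheds 210 L/s to N17, N25, N5, N6: 52 each (2 lost).
    N17: 120+52 = 172 > 90
    N25: 10+52 = 62 ≤ 70
    N5: 60+52 = 112 ≤ 120
    N6: 30+52 = 82 > 50
Round 2 — N17, N6 seize.
  N17 sheds 172 L/s to N22: 172 each.
    N22: 80+172 = 252 > 100
  N6 sheds 82 L/s to N13: 82 each.
    N13: 40+82 = 122 > 110
Round 3 — N13, N22 seize.
  N13 sheds 122 L/s to N16, N18, N5: 40 each (2 lost).
    N16: 90+40 = 130 > 110
    N18: 10+40 = 50 ≤ 80
    N5: 112+40 = 152 > 120
  N22 sheds 252 L/s to N25: 252 each.
    N25: 62+252 = 314 > 70
Round 4 — N16, N25, N5 seize.
  N16 sheds 130 L/s to N9: 130 each.
    N9: 40+130 = 170 > 120
  N25 sheds 314 L/s to N18: 314 each.
    N18: 50+314 = 364 > 80
  N5 sheds 152 L/s: no online neighbours, lost.
Round 5 — N18, N9 seize.
  N18 sheds 364 L/s to N12: 364 each.
    N12: 10+364 = 374 > 80
  N9 sheds 170 L/s: no online neighbours, lost.
Round 6 — N12 seizes.
  N12 sheds 374 L/s: no online neighbours, lost.
No further seizures.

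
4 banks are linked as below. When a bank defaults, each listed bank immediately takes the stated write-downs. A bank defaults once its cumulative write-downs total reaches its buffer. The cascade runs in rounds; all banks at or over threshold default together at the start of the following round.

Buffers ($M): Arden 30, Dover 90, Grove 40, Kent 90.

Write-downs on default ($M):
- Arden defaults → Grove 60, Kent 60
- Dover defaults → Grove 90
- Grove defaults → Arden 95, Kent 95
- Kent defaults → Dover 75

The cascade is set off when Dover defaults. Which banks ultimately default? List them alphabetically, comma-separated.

Arden, Dover, Grove, Kent

Round 1 — Dover defaults (initial).
  Grove: +90 → 90 ≥ 40
Round 2 — Grove defaults.
  Arden: +95 → 95 ≥ 30
  Kent: +95 → 95 ≥ 90
Round 3 — Arden, Kent default.
No further defaults.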